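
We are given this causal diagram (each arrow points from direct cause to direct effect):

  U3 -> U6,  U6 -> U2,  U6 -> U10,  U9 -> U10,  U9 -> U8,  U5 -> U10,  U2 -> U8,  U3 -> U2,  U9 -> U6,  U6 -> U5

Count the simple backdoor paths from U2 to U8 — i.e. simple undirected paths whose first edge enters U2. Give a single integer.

6

A backdoor path from U2 to U8 is any simple undirected path whose first edge points into U2 (i.e. leaves U2 via a parent).
Parents of U2: {U3, U6}.
Enumerating:
  P1: U2 <- U3 -> U6 <- U9 -> U8
  P2: U2 <- U3 -> U6 -> U5 -> U10 <- U9 -> U8
  P3: U2 <- U3 -> U6 -> U10 <- U9 -> U8
  P4: U2 <- U6 <- U9 -> U8
  P5: U2 <- U6 -> U5 -> U10 <- U9 -> U8
  P6: U2 <- U6 -> U10 <- U9 -> U8
That exhausts the simple backdoor paths. Count: 6.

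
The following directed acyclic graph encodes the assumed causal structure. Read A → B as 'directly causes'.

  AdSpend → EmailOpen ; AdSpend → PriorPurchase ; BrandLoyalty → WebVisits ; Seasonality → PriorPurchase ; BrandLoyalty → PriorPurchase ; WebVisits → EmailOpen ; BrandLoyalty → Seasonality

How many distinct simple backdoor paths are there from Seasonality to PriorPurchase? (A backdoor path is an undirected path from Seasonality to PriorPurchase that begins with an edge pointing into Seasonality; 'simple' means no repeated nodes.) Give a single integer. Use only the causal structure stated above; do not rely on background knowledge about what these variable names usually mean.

A backdoor path from Seasonality to PriorPurchase is any simple undirected path whose first edge points into Seasonality (i.e. leaves Seasonality via a parent).
Parents of Seasonality: {BrandLoyalty}.
Enumerating:
  P1: Seasonality <- BrandLoyalty -> WebVisits -> EmailOpen <- AdSpend -> PriorPurchase
  P2: Seasonality <- BrandLoyalty -> PriorPurchase
That exhausts the simple backdoor paths. Count: 2.

2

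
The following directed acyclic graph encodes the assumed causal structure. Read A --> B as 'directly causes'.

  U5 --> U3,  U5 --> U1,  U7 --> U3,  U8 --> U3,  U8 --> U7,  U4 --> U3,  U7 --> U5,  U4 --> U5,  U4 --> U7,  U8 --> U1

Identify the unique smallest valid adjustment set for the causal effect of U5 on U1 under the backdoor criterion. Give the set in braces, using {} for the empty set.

{U8}

Variables eligible for adjustment (non-descendants of U5, excluding U5 and U1): {U4, U7, U8}.
Backdoor paths from U5 to U1:
  P1: U5 <- U4 -> U7 <- U8 -> U1
  P2: U5 <- U4 -> U7 -> U3 <- U8 -> U1
  P3: U5 <- U4 -> U3 <- U8 -> U1
  P4: U5 <- U4 -> U3 <- U7 <- U8 -> U1
  P5: U5 <- U7 <- U8 -> U1
  P6: U5 <- U7 <- U4 -> U3 <- U8 -> U1
  P7: U5 <- U7 -> U3 <- U8 -> U1
The empty set is not sufficient: P5 (U5 <- U7 <- U8 -> U1) has no collider blocking it and no conditioned non-collider, so it is open.
Try {U8}:
  P1: blocked at collider U7 (neither it nor any descendant is in the conditioning set).
  P2: blocked at collider U3 (neither it nor any descendant is in the conditioning set).
  P3: blocked at collider U3 (neither it nor any descendant is in the conditioning set).
  P4: blocked at collider U3 (neither it nor any descendant is in the conditioning set).
  P5: blocked at fork node U8 ∈ conditioning set.
  P6: blocked at collider U3 (neither it nor any descendant is in the conditioning set).
  P7: blocked at collider U3 (neither it nor any descendant is in the conditioning set).
{U8} contains no descendant of U5 and blocks every backdoor path.
No other singleton works — e.g. {U4} leaves P5 open — so {U8} is the unique smallest valid adjustment set.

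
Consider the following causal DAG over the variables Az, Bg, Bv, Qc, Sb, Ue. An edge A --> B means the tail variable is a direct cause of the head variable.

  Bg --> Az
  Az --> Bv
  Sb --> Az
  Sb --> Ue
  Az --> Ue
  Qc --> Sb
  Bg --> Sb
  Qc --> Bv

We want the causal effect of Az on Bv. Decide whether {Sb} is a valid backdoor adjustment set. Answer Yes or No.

Backdoor paths from Az to Bv (paths whose first edge points into Az):
  P1: Az <- Bg -> Sb <- Qc -> Bv
  P2: Az <- Sb <- Qc -> Bv
Condition 1 (no descendant of Az in the set): holds — descendants of Az are {Bv, Ue}; none are in {Sb}.
Condition 2 (every backdoor path blocked by {Sb}):
  P1: open — collider(s) Sb are conditioned on (or have a conditioned descendant) and no non-collider on the path is in the set.
  P2: blocked at chain node Sb ∈ conditioning set.
{Sb} does not satisfy the backdoor criterion.

No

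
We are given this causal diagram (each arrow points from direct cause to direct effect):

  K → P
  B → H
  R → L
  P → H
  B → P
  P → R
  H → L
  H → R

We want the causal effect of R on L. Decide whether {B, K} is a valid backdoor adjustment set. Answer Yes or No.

Backdoor paths from R to L (paths whose first edge points into R):
  P1: R <- P <- B -> H -> L
  P2: R <- P -> H -> L
  P3: R <- H -> L
Condition 1 (no descendant of R in the set): holds — descendants of R are {L}; none are in {B, K}.
Condition 2 (every backdoor path blocked by {B, K}):
  P1: blocked at fork node B ∈ conditioning set.
  P2: open — no interior node is in the conditioning set.
  P3: open — no interior node is in the conditioning set.
{B, K} does not satisfy the backdoor criterion.

No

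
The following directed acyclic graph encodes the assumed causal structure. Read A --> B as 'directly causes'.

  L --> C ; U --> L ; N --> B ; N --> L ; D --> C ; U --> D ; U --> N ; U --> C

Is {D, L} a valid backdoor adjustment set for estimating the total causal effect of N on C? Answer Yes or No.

No

Backdoor paths from N to C (paths whose first edge points into N):
  P1: N <- U -> D -> C
  P2: N <- U -> L -> C
  P3: N <- U -> C
Condition 1 (no descendant of N in the set): FAILS — L is a descendant of N.
Condition 2 (every backdoor path blocked by {D, L}):
  P1: blocked at chain node D ∈ conditioning set.
  P2: blocked at chain node L ∈ conditioning set.
  P3: open — no interior node is in the conditioning set.
{D, L} does not satisfy the backdoor criterion.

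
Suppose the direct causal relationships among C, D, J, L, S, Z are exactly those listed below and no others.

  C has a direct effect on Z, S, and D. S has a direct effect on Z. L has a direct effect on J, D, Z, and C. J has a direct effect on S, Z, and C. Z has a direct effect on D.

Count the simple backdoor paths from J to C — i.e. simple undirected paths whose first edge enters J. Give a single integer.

A backdoor path from J to C is any simple undirected path whose first edge points into J (i.e. leaves J via a parent).
Parents of J: {L}.
Enumerating:
  P1: J <- L -> C
  P2: J <- L -> Z <- C
  P3: J <- L -> Z <- S <- C
  P4: J <- L -> Z -> D <- C
  P5: J <- L -> D <- C
  P6: J <- L -> D <- Z <- C
  P7: J <- L -> D <- Z <- S <- C
That exhausts the simple backdoor paths. Count: 7.

7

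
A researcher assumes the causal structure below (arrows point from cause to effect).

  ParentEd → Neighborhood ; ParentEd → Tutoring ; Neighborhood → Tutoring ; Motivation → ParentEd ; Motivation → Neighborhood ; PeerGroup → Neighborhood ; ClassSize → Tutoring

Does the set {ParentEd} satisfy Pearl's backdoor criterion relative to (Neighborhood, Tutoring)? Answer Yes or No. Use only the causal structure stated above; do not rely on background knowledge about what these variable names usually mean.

Yes

Backdoor paths from Neighborhood to Tutoring (paths whose first edge points into Neighborhood):
  P1: Neighborhood <- Motivation -> ParentEd -> Tutoring
  P2: Neighborhood <- ParentEd -> Tutoring
Condition 1 (no descendant of Neighborhood in the set): holds — descendants of Neighborhood are {Tutoring}; none are in {ParentEd}.
Condition 2 (every backdoor path blocked by {ParentEd}):
  P1: blocked at chain node ParentEd ∈ conditioning set.
  P2: blocked at fork node ParentEd ∈ conditioning set.
{ParentEd} satisfies the backdoor criterion.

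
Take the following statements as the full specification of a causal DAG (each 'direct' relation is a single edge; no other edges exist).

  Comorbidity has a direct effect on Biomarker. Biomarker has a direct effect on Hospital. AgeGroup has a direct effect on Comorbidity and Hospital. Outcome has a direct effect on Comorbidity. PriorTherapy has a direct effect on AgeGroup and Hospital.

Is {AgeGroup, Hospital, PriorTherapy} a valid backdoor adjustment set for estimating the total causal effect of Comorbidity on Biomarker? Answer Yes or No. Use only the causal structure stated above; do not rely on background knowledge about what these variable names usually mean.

No

Backdoor paths from Comorbidity to Biomarker (paths whose first edge points into Comorbidity):
  P1: Comorbidity <- AgeGroup <- PriorTherapy -> Hospital <- Biomarker
  P2: Comorbidity <- AgeGroup -> Hospital <- Biomarker
Condition 1 (no descendant of Comorbidity in the set): FAILS — Hospital is a descendant of Comorbidity.
Condition 2 (every backdoor path blocked by {AgeGroup, Hospital, PriorTherapy}):
  P1: blocked at chain node AgeGroup ∈ conditioning set.
  P2: blocked at fork node AgeGroup ∈ conditioning set.
{AgeGroup, Hospital, PriorTherapy} does not satisfy the backdoor criterion.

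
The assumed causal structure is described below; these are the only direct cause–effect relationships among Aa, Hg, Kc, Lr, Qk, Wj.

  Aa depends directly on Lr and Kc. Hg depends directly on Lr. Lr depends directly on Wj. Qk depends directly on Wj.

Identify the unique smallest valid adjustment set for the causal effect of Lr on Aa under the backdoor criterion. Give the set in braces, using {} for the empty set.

{}

Variables eligible for adjustment (non-descendants of Lr, excluding Lr and Aa): {Kc, Qk, Wj}.
Backdoor paths from Lr to Aa:
  (none)
With no backdoor paths the empty set already satisfies the criterion, and it is trivially minimal.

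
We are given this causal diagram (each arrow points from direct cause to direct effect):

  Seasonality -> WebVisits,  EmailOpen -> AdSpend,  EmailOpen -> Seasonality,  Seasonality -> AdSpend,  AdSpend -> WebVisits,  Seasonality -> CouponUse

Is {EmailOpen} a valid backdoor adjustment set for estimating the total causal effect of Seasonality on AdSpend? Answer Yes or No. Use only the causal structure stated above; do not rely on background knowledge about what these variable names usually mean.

Yes

Backdoor paths from Seasonality to AdSpend (paths whose first edge points into Seasonality):
  P1: Seasonality <- EmailOpen -> AdSpend
Condition 1 (no descendant of Seasonality in the set): holds — descendants of Seasonality are {AdSpend, CouponUse, WebVisits}; none are in {EmailOpen}.
Condition 2 (every backdoor path blocked by {EmailOpen}):
  P1: blocked at fork node EmailOpen ∈ conditioning set.
{EmailOpen} satisfies the backdoor criterion.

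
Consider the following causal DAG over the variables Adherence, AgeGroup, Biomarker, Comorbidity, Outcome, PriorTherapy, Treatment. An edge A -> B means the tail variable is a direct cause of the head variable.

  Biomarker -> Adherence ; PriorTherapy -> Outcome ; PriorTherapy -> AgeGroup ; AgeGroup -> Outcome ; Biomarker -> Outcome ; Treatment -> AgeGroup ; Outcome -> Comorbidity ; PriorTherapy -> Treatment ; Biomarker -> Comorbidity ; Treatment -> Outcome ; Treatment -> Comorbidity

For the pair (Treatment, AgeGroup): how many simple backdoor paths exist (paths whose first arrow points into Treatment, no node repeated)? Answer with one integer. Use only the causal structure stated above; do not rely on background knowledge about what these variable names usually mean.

A backdoor path from Treatment to AgeGroup is any simple undirected path whose first edge points into Treatment (i.e. leaves Treatment via a parent).
Parents of Treatment: {PriorTherapy}.
Enumerating:
  P1: Treatment <- PriorTherapy -> AgeGroup
  P2: Treatment <- PriorTherapy -> Outcome <- AgeGroup
That exhausts the simple backdoor paths. Count: 2.

2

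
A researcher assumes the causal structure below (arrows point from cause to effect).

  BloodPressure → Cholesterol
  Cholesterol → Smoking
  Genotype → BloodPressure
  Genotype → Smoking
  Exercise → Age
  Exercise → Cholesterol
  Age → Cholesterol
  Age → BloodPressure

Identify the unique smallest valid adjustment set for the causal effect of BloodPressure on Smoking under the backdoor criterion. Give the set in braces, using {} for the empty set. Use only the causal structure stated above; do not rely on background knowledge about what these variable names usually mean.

Variables eligible for adjustment (non-descendants of BloodPressure, excluding BloodPressure and Smoking): {Age, Exercise, Genotype}.
Backdoor paths from BloodPressure to Smoking:
  P1: BloodPressure <- Genotype -> Smoking
  P2: BloodPressure <- Age <- Exercise -> Cholesterol -> Smoking
  P3: BloodPressure <- Age -> Cholesterol -> Smoking
The empty set is not sufficient: P1 (BloodPressure <- Genotype -> Smoking) has no collider blocking it and no conditioned non-collider, so it is open.
Try {Age, Genotype}:
  P1: blocked at fork node Genotype ∈ conditioning set.
  P2: blocked at chain node Age ∈ conditioning set.
  P3: blocked at fork node Age ∈ conditioning set.
{Age, Genotype} contains no descendant of BloodPressure and blocks every backdoor path.
Every element of {Age, Genotype} is needed (dropping Age leaves P2 open; dropping Genotype leaves P1 open), so no proper subset is valid.
Among all size-2 subsets of the eligible variables, only {Age, Genotype} blocks every backdoor path, so it is the unique smallest valid adjustment set.

{Age, Genotype}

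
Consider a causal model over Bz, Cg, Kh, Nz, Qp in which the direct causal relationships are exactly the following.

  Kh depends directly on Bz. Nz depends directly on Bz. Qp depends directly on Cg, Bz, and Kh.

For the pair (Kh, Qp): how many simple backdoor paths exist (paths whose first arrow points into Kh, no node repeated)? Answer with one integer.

A backdoor path from Kh to Qp is any simple undirected path whose first edge points into Kh (i.e. leaves Kh via a parent).
Parents of Kh: {Bz}.
Enumerating:
  P1: Kh <- Bz -> Qp
That exhausts the simple backdoor paths. Count: 1.

1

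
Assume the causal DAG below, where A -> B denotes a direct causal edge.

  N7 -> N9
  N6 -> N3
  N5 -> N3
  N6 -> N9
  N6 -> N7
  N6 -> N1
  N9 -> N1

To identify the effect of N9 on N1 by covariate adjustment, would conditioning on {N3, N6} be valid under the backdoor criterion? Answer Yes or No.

Backdoor paths from N9 to N1 (paths whose first edge points into N9):
  P1: N9 <- N6 -> N1
  P2: N9 <- N7 <- N6 -> N1
Condition 1 (no descendant of N9 in the set): holds — descendants of N9 are {N1}; none are in {N3, N6}.
Condition 2 (every backdoor path blocked by {N3, N6}):
  P1: blocked at fork node N6 ∈ conditioning set.
  P2: blocked at fork node N6 ∈ conditioning set.
{N3, N6} satisfies the backdoor criterion.

Yes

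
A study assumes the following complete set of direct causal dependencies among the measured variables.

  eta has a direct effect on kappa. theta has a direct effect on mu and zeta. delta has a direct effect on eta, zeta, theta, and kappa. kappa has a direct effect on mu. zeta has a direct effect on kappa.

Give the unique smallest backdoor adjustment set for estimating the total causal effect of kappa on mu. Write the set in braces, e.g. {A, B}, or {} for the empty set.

{theta}

Variables eligible for adjustment (non-descendants of kappa, excluding kappa and mu): {delta, eta, theta, zeta}.
Backdoor paths from kappa to mu:
  P1: kappa <- delta -> theta -> mu
  P2: kappa <- delta -> zeta <- theta -> mu
  P3: kappa <- eta <- delta -> theta -> mu
  P4: kappa <- eta <- delta -> zeta <- theta -> mu
  P5: kappa <- zeta <- delta -> theta -> mu
  P6: kappa <- zeta <- theta -> mu
The empty set is not sufficient: P1 (kappa <- delta -> theta -> mu) has no collider blocking it and no conditioned non-collider, so it is open.
Try {theta}:
  P1: blocked at chain node theta ∈ conditioning set.
  P2: blocked at collider zeta (neither it nor any descendant is in the conditioning set).
  P3: blocked at chain node theta ∈ conditioning set.
  P4: blocked at collider zeta (neither it nor any descendant is in the conditioning set).
  P5: blocked at chain node theta ∈ conditioning set.
  P6: blocked at fork node theta ∈ conditioning set.
{theta} contains no descendant of kappa and blocks every backdoor path.
No other singleton works — e.g. {delta} leaves P6 open — so {theta} is the unique smallest valid adjustment set.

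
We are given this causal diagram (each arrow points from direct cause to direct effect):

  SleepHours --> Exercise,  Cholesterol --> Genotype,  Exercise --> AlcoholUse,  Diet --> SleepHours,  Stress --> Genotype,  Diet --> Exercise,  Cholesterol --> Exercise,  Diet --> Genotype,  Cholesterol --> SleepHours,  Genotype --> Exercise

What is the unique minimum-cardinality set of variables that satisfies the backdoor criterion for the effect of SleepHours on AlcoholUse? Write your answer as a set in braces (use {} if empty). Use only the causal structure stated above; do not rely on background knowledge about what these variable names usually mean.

Variables eligible for adjustment (non-descendants of SleepHours, excluding SleepHours and AlcoholUse): {Cholesterol, Diet, Genotype, Stress}.
Backdoor paths from SleepHours to AlcoholUse:
  P1: SleepHours <- Cholesterol -> Genotype <- Diet -> Exercise -> AlcoholUse
  P2: SleepHours <- Cholesterol -> Genotype -> Exercise -> AlcoholUse
  P3: SleepHours <- Cholesterol -> Exercise -> AlcoholUse
  P4: SleepHours <- Diet -> Genotype <- Cholesterol -> Exercise -> AlcoholUse
  P5: SleepHours <- Diet -> Genotype -> Exercise -> AlcoholUse
  P6: SleepHours <- Diet -> Exercise -> AlcoholUse
The empty set is not sufficient: P2 (SleepHours <- Cholesterol -> Genotype -> Exercise -> AlcoholUse) has no collider blocking it and no conditioned non-collider, so it is open.
Try {Cholesterol, Diet}:
  P1: blocked at fork node Cholesterol ∈ conditioning set.
  P2: blocked at fork node Cholesterol ∈ conditioning set.
  P3: blocked at fork node Cholesterol ∈ conditioning set.
  P4: blocked at fork node Diet ∈ conditioning set.
  P5: blocked at fork node Diet ∈ conditioning set.
  P6: blocked at fork node Diet ∈ conditioning set.
{Cholesterol, Diet} contains no descendant of SleepHours and blocks every backdoor path.
Every element of {Cholesterol, Diet} is needed (dropping Cholesterol leaves P2 open; dropping Diet leaves P5 open), so no proper subset is valid.
Among all size-2 subsets of the eligible variables, only {Cholesterol, Diet} blocks every backdoor path, so it is the unique smallest valid adjustment set.

{Cholesterol, Diet}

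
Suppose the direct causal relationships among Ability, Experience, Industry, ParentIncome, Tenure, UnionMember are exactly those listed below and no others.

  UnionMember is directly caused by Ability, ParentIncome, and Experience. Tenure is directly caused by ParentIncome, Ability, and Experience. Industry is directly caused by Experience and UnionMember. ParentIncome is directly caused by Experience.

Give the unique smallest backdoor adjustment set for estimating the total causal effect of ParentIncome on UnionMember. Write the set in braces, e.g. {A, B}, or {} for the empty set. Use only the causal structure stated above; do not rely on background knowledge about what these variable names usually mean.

Variables eligible for adjustment (non-descendants of ParentIncome, excluding ParentIncome and UnionMember): {Ability, Experience}.
Backdoor paths from ParentIncome to UnionMember:
  P1: ParentIncome <- Experience -> UnionMember
  P2: ParentIncome <- Experience -> Tenure <- Ability -> UnionMember
  P3: ParentIncome <- Experience -> Industry <- UnionMember
The empty set is not sufficient: P1 (ParentIncome <- Experience -> UnionMember) has no collider blocking it and no conditioned non-collider, so it is open.
Try {Experience}:
  P1: blocked at fork node Experience ∈ conditioning set.
  P2: blocked at fork node Experience ∈ conditioning set.
  P3: blocked at fork node Experience ∈ conditioning set.
{Experience} contains no descendant of ParentIncome and blocks every backdoor path.
No other singleton works — e.g. {Ability} leaves P1 open — so {Experience} is the unique smallest valid adjustment set.

{Experience}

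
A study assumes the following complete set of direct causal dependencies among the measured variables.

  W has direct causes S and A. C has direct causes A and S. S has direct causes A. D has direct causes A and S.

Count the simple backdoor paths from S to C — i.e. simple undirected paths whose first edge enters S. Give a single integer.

A backdoor path from S to C is any simple undirected path whose first edge points into S (i.e. leaves S via a parent).
Parents of S: {A}.
Enumerating:
  P1: S <- A -> C
That exhausts the simple backdoor paths. Count: 1.

1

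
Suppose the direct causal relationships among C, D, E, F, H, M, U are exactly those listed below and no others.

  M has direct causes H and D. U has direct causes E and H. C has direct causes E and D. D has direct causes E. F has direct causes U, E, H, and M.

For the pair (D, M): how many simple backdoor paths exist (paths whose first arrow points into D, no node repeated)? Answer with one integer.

A backdoor path from D to M is any simple undirected path whose first edge points into D (i.e. leaves D via a parent).
Parents of D: {E}.
Enumerating:
  P1: D <- E -> U <- H -> M
  P2: D <- E -> U <- H -> F <- M
  P3: D <- E -> U -> F <- H -> M
  P4: D <- E -> U -> F <- M
  P5: D <- E -> F <- H -> M
  P6: D <- E -> F <- U <- H -> M
  P7: D <- E -> F <- M
That exhausts the simple backdoor paths. Count: 7.

7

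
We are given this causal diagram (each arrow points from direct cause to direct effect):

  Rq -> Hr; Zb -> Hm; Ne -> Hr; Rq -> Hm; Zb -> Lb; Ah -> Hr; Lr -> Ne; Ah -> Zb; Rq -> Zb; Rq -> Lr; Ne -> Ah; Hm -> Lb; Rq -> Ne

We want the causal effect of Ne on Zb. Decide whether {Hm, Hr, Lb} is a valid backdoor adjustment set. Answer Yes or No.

No

Backdoor paths from Ne to Zb (paths whose first edge points into Ne):
  P1: Ne <- Rq -> Zb
  P2: Ne <- Rq -> Hm <- Zb
  P3: Ne <- Rq -> Hm -> Lb <- Zb
  P4: Ne <- Rq -> Hr <- Ah -> Zb
  P5: Ne <- Lr <- Rq -> Zb
  P6: Ne <- Lr <- Rq -> Hm <- Zb
  P7: Ne <- Lr <- Rq -> Hm -> Lb <- Zb
  P8: Ne <- Lr <- Rq -> Hr <- Ah -> Zb
Condition 1 (no descendant of Ne in the set): FAILS — Hm, Hr, and Lb are descendants of Ne.
Condition 2 (every backdoor path blocked by {Hm, Hr, Lb}):
  P1: open — no interior node is in the conditioning set.
  P2: open — collider(s) Hm are conditioned on (or have a conditioned descendant) and no non-collider on the path is in the set.
  P3: blocked at chain node Hm ∈ conditioning set.
  P4: open — collider(s) Hr are conditioned on (or have a conditioned descendant) and no non-collider on the path is in the set.
  P5: open — no interior node is in the conditioning set.
  P6: open — collider(s) Hm are conditioned on (or have a conditioned descendant) and no non-collider on the path is in the set.
  P7: blocked at chain node Hm ∈ conditioning set.
  P8: open — collider(s) Hr are conditioned on (or have a conditioned descendant) and no non-collider on the path is in the set.
{Hm, Hr, Lb} does not satisfy the backdoor criterion.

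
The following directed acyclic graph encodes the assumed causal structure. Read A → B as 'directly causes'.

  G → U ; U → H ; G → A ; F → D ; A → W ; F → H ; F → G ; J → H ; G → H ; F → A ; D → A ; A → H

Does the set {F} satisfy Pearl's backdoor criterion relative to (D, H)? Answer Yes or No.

Yes

Backdoor paths from D to H (paths whose first edge points into D):
  P1: D <- F -> G -> A -> H
  P2: D <- F -> G -> U -> H
  P3: D <- F -> G -> H
  P4: D <- F -> A <- G -> U -> H
  P5: D <- F -> A <- G -> H
  P6: D <- F -> A -> H
  P7: D <- F -> H
Condition 1 (no descendant of D in the set): holds — descendants of D are {A, H, W}; none are in {F}.
Condition 2 (every backdoor path blocked by {F}):
  P1: blocked at fork node F ∈ conditioning set.
  P2: blocked at fork node F ∈ conditioning set.
  P3: blocked at fork node F ∈ conditioning set.
  P4: blocked at fork node F ∈ conditioning set.
  P5: blocked at fork node F ∈ conditioning set.
  P6: blocked at fork node F ∈ conditioning set.
  P7: blocked at fork node F ∈ conditioning set.
{F} satisfies the backdoor criterion.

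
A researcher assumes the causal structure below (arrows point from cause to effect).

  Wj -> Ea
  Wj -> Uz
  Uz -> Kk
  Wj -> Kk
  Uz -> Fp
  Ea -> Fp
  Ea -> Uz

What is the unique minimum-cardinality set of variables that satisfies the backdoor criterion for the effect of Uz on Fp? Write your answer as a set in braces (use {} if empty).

Variables eligible for adjustment (non-descendants of Uz, excluding Uz and Fp): {Ea, Wj}.
Backdoor paths from Uz to Fp:
  P1: Uz <- Wj -> Ea -> Fp
  P2: Uz <- Ea -> Fp
The empty set is not sufficient: P1 (Uz <- Wj -> Ea -> Fp) has no collider blocking it and no conditioned non-collider, so it is open.
Try {Ea}:
  P1: blocked at chain node Ea ∈ conditioning set.
  P2: blocked at fork node Ea ∈ conditioning set.
{Ea} contains no descendant of Uz and blocks every backdoor path.
No other singleton works — e.g. {Wj} leaves P2 open — so {Ea} is the unique smallest valid adjustment set.

{Ea}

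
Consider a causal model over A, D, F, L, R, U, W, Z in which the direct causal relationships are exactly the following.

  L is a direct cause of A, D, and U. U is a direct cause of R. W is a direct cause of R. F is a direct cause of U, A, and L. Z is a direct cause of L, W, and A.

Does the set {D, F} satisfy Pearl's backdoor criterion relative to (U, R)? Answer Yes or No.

Backdoor paths from U to R (paths whose first edge points into U):
  P1: U <- F -> L <- Z -> W -> R
  P2: U <- F -> L -> A <- Z -> W -> R
  P3: U <- F -> A <- Z -> W -> R
  P4: U <- F -> A <- L <- Z -> W -> R
  P5: U <- L <- Z -> W -> R
  P6: U <- L <- F -> A <- Z -> W -> R
  P7: U <- L -> A <- Z -> W -> R
Condition 1 (no descendant of U in the set): holds — descendants of U are {R}; none are in {D, F}.
Condition 2 (every backdoor path blocked by {D, F}):
  P1: blocked at fork node F ∈ conditioning set.
  P2: blocked at fork node F ∈ conditioning set.
  P3: blocked at fork node F ∈ conditioning set.
  P4: blocked at fork node F ∈ conditioning set.
  P5: open — no interior node is in the conditioning set.
  P6: blocked at fork node F ∈ conditioning set.
  P7: blocked at collider A (neither it nor any descendant is in the conditioning set).
{D, F} does not satisfy the backdoor criterion.

No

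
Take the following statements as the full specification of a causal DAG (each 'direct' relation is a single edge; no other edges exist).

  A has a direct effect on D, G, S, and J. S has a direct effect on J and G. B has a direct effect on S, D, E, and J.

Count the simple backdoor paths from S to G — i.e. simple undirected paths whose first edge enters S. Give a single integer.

A backdoor path from S to G is any simple undirected path whose first edge points into S (i.e. leaves S via a parent).
Parents of S: {A, B}.
Enumerating:
  P1: S <- B -> D <- A -> G
  P2: S <- B -> J <- A -> G
  P3: S <- A -> G
That exhausts the simple backdoor paths. Count: 3.

3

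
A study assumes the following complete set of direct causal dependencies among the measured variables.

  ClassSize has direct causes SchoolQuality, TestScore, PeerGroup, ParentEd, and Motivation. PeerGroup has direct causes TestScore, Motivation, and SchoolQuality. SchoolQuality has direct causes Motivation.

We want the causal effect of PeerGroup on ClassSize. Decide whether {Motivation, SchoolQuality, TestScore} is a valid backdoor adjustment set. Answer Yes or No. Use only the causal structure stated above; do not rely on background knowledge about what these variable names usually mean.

Yes

Backdoor paths from PeerGroup to ClassSize (paths whose first edge points into PeerGroup):
  P1: PeerGroup <- Motivation -> SchoolQuality -> ClassSize
  P2: PeerGroup <- Motivation -> ClassSize
  P3: PeerGroup <- TestScore -> ClassSize
  P4: PeerGroup <- SchoolQuality <- Motivation -> ClassSize
  P5: PeerGroup <- SchoolQuality -> ClassSize
Condition 1 (no descendant of PeerGroup in the set): holds — descendants of PeerGroup are {ClassSize}; none are in {Motivation, SchoolQuality, TestScore}.
Condition 2 (every backdoor path blocked by {Motivation, SchoolQuality, TestScore}):
  P1: blocked at fork node Motivation ∈ conditioning set.
  P2: blocked at fork node Motivation ∈ conditioning set.
  P3: blocked at fork node TestScore ∈ conditioning set.
  P4: blocked at chain node SchoolQuality ∈ conditioning set.
  P5: blocked at fork node SchoolQuality ∈ conditioning set.
{Motivation, SchoolQuality, TestScore} satisfies the backdoor criterion.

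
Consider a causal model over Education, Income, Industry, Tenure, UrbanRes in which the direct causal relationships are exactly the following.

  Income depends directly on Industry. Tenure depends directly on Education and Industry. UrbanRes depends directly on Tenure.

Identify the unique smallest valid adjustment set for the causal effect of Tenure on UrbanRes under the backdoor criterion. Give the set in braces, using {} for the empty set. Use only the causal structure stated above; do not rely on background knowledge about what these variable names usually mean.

Variables eligible for adjustment (non-descendants of Tenure, excluding Tenure and UrbanRes): {Education, Income, Industry}.
Backdoor paths from Tenure to UrbanRes:
  (none)
With no backdoor paths the empty set already satisfies the criterion, and it is trivially minimal.

{}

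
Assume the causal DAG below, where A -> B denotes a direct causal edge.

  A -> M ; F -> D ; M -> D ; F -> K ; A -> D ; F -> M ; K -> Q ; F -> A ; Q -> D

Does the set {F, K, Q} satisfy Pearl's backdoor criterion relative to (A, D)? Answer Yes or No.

Backdoor paths from A to D (paths whose first edge points into A):
  P1: A <- F -> M -> D
  P2: A <- F -> K -> Q -> D
  P3: A <- F -> D
Condition 1 (no descendant of A in the set): holds — descendants of A are {D, M}; none are in {F, K, Q}.
Condition 2 (every backdoor path blocked by {F, K, Q}):
  P1: blocked at fork node F ∈ conditioning set.
  P2: blocked at fork node F ∈ conditioning set.
  P3: blocked at fork node F ∈ conditioning set.
{F, K, Q} satisfies the backdoor criterion.

Yes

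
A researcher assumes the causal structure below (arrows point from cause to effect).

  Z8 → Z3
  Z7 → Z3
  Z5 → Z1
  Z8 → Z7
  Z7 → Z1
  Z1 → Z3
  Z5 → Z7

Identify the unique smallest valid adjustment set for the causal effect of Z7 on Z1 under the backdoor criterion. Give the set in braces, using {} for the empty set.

{Z5}

Variables eligible for adjustment (non-descendants of Z7, excluding Z7 and Z1): {Z5, Z8}.
Backdoor paths from Z7 to Z1:
  P1: Z7 <- Z8 -> Z3 <- Z1
  P2: Z7 <- Z5 -> Z1
The empty set is not sufficient: P2 (Z7 <- Z5 -> Z1) has no collider blocking it and no conditioned non-collider, so it is open.
Try {Z5}:
  P1: blocked at collider Z3 (neither it nor any descendant is in the conditioning set).
  P2: blocked at fork node Z5 ∈ conditioning set.
{Z5} contains no descendant of Z7 and blocks every backdoor path.
No other singleton works — e.g. {Z8} leaves P2 open — so {Z5} is the unique smallest valid adjustment set.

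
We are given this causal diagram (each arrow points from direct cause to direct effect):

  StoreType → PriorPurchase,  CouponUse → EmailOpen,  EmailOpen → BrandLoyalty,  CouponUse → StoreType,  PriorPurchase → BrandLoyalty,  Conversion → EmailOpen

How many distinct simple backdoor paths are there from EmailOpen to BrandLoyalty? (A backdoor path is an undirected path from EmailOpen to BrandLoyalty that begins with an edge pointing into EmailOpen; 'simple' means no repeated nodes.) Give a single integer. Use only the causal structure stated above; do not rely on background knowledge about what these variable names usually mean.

A backdoor path from EmailOpen to BrandLoyalty is any simple undirected path whose first edge points into EmailOpen (i.e. leaves EmailOpen via a parent).
Parents of EmailOpen: {Conversion, CouponUse}.
Enumerating:
  P1: EmailOpen <- CouponUse -> StoreType -> PriorPurchase -> BrandLoyalty
That exhausts the simple backdoor paths. Count: 1.

1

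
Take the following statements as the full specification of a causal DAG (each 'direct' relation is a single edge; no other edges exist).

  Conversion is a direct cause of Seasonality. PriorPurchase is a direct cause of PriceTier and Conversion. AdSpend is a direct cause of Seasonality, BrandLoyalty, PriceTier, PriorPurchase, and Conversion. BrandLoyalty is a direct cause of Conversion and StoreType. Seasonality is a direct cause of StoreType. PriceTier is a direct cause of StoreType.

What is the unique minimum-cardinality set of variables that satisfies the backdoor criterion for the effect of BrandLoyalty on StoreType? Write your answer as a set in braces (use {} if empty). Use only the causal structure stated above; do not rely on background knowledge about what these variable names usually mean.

Variables eligible for adjustment (non-descendants of BrandLoyalty, excluding BrandLoyalty and StoreType): {AdSpend, PriceTier, PriorPurchase}.
Backdoor paths from BrandLoyalty to StoreType:
  P1: BrandLoyalty <- AdSpend -> PriorPurchase -> Conversion -> Seasonality -> StoreType
  P2: BrandLoyalty <- AdSpend -> PriorPurchase -> PriceTier -> StoreType
  P3: BrandLoyalty <- AdSpend -> Conversion <- PriorPurchase -> PriceTier -> StoreType
  P4: BrandLoyalty <- AdSpend -> Conversion -> Seasonality -> StoreType
  P5: BrandLoyalty <- AdSpend -> Seasonality <- Conversion <- PriorPurchase -> PriceTier -> StoreType
  P6: BrandLoyalty <- AdSpend -> Seasonality -> StoreType
  P7: BrandLoyalty <- AdSpend -> PriceTier <- PriorPurchase -> Conversion -> Seasonality -> StoreType
  P8: BrandLoyalty <- AdSpend -> PriceTier -> StoreType
The empty set is not sufficient: P1 (BrandLoyalty <- AdSpend -> PriorPurchase -> Conversion -> Seasonality -> StoreType) has no collider blocking it and no conditioned non-collider, so it is open.
Try {AdSpend}:
  P1: blocked at fork node AdSpend ∈ conditioning set.
  P2: blocked at fork node AdSpend ∈ conditioning set.
  P3: blocked at fork node AdSpend ∈ conditioning set.
  P4: blocked at fork node AdSpend ∈ conditioning set.
  P5: blocked at fork node AdSpend ∈ conditioning set.
  P6: blocked at fork node AdSpend ∈ conditioning set.
  P7: blocked at fork node AdSpend ∈ conditioning set.
  P8: blocked at fork node AdSpend ∈ conditioning set.
{AdSpend} contains no descendant of BrandLoyalty and blocks every backdoor path.
No other singleton works — e.g. {PriorPurchase} leaves P4 open — so {AdSpend} is the unique smallest valid adjustment set.

{AdSpend}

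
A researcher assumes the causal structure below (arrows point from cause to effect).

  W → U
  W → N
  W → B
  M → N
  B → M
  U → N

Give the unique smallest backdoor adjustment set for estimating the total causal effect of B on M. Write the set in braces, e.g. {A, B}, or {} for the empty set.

Variables eligible for adjustment (non-descendants of B, excluding B and M): {U, W}.
Backdoor paths from B to M:
  P1: B <- W -> U -> N <- M
  P2: B <- W -> N <- M
Each backdoor path contains an unconditioned collider, so every path is already blocked with the empty conditioning set:
  P1: blocked at collider N (neither it nor any descendant is in the conditioning set).
  P2: blocked at collider N (neither it nor any descendant is in the conditioning set).
The empty set is therefore the unique smallest valid set.

{}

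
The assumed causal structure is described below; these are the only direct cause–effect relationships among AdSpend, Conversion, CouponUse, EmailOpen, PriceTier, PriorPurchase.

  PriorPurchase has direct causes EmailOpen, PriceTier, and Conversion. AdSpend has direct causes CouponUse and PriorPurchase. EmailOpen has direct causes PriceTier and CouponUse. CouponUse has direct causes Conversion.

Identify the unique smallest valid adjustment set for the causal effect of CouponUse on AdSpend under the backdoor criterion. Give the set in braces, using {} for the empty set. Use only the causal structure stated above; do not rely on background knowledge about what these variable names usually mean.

{Conversion}

Variables eligible for adjustment (non-descendants of CouponUse, excluding CouponUse and AdSpend): {Conversion, PriceTier}.
Backdoor paths from CouponUse to AdSpend:
  P1: CouponUse <- Conversion -> PriorPurchase -> AdSpend
The empty set is not sufficient: P1 (CouponUse <- Conversion -> PriorPurchase -> AdSpend) has no collider blocking it and no conditioned non-collider, so it is open.
Try {Conversion}:
  P1: blocked at fork node Conversion ∈ conditioning set.
{Conversion} contains no descendant of CouponUse and blocks every backdoor path.
No other singleton works — e.g. {PriceTier} leaves P1 open — so {Conversion} is the unique smallest valid adjustment set.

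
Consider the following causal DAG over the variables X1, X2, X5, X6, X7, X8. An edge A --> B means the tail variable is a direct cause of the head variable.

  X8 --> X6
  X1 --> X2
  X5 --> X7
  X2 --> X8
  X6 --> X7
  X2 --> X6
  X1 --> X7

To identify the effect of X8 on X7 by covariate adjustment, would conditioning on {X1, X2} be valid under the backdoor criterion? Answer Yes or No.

Backdoor paths from X8 to X7 (paths whose first edge points into X8):
  P1: X8 <- X2 <- X1 -> X7
  P2: X8 <- X2 -> X6 -> X7
Condition 1 (no descendant of X8 in the set): holds — descendants of X8 are {X6, X7}; none are in {X1, X2}.
Condition 2 (every backdoor path blocked by {X1, X2}):
  P1: blocked at chain node X2 ∈ conditioning set.
  P2: blocked at fork node X2 ∈ conditioning set.
{X1, X2} satisfies the backdoor criterion.

Yes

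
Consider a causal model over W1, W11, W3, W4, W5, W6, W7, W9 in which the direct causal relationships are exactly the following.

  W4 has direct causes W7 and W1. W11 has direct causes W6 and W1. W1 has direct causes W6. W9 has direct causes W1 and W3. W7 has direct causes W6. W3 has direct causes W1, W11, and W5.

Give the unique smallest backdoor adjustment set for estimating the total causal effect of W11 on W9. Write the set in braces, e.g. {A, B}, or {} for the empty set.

Variables eligible for adjustment (non-descendants of W11, excluding W11 and W9): {W1, W4, W5, W6, W7}.
Backdoor paths from W11 to W9:
  P1: W11 <- W6 -> W1 -> W3 -> W9
  P2: W11 <- W6 -> W1 -> W9
  P3: W11 <- W6 -> W7 -> W4 <- W1 -> W3 -> W9
  P4: W11 <- W6 -> W7 -> W4 <- W1 -> W9
  P5: W11 <- W1 -> W3 -> W9
  P6: W11 <- W1 -> W9
The empty set is not sufficient: P1 (W11 <- W6 -> W1 -> W3 -> W9) has no collider blocking it and no conditioned non-collider, so it is open.
Try {W1}:
  P1: blocked at chain node W1 ∈ conditioning set.
  P2: blocked at chain node W1 ∈ conditioning set.
  P3: blocked at collider W4 (neither it nor any descendant is in the conditioning set).
  P4: blocked at collider W4 (neither it nor any descendant is in the conditioning set).
  P5: blocked at fork node W1 ∈ conditioning set.
  P6: blocked at fork node W1 ∈ conditioning set.
{W1} contains no descendant of W11 and blocks every backdoor path.
No other singleton works — e.g. {W6} leaves P5 open — so {W1} is the unique smallest valid adjustment set.

{W1}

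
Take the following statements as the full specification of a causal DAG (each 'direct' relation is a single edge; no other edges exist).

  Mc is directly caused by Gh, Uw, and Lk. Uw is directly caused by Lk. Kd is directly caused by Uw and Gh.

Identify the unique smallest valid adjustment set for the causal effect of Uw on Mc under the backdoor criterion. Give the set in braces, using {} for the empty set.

Variables eligible for adjustment (non-descendants of Uw, excluding Uw and Mc): {Gh, Lk}.
Backdoor paths from Uw to Mc:
  P1: Uw <- Lk -> Mc
The empty set is not sufficient: P1 (Uw <- Lk -> Mc) has no collider blocking it and no conditioned non-collider, so it is open.
Try {Lk}:
  P1: blocked at fork node Lk ∈ conditioning set.
{Lk} contains no descendant of Uw and blocks every backdoor path.
No other singleton works — e.g. {Gh} leaves P1 open — so {Lk} is the unique smallest valid adjustment set.

{Lk}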